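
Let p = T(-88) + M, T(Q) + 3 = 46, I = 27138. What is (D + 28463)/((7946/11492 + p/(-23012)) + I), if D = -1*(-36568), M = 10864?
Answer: 1433141819252/598067296405 ≈ 2.3963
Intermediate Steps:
T(Q) = 43 (T(Q) = -3 + 46 = 43)
p = 10907 (p = 43 + 10864 = 10907)
D = 36568
(D + 28463)/((7946/11492 + p/(-23012)) + I) = (36568 + 28463)/((7946/11492 + 10907/(-23012)) + 27138) = 65031/((7946*(1/11492) + 10907*(-1/23012)) + 27138) = 65031/((3973/5746 - 10907/23012) + 27138) = 65031/(14377527/66113476 + 27138) = 65031/(1794201889215/66113476) = 65031*(66113476/1794201889215) = 1433141819252/598067296405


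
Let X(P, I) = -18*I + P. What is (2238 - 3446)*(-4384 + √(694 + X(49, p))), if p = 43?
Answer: 5295872 - 1208*I*√31 ≈ 5.2959e+6 - 6725.9*I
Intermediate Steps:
X(P, I) = P - 18*I
(2238 - 3446)*(-4384 + √(694 + X(49, p))) = (2238 - 3446)*(-4384 + √(694 + (49 - 18*43))) = -1208*(-4384 + √(694 + (49 - 774))) = -1208*(-4384 + √(694 - 725)) = -1208*(-4384 + √(-31)) = -1208*(-4384 + I*√31) = 5295872 - 1208*I*√31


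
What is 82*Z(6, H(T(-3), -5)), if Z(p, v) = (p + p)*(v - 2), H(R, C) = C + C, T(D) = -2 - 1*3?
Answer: -11808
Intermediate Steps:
T(D) = -5 (T(D) = -2 - 3 = -5)
H(R, C) = 2*C
Z(p, v) = 2*p*(-2 + v) (Z(p, v) = (2*p)*(-2 + v) = 2*p*(-2 + v))
82*Z(6, H(T(-3), -5)) = 82*(2*6*(-2 + 2*(-5))) = 82*(2*6*(-2 - 10)) = 82*(2*6*(-12)) = 82*(-144) = -11808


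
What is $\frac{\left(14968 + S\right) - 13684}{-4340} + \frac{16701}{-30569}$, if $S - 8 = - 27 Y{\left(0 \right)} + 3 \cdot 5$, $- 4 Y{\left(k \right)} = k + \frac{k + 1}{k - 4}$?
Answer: $- \frac{51375743}{60648896} \approx -0.8471$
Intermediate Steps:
$Y{\left(k \right)} = - \frac{k}{4} - \frac{1 + k}{4 \left(-4 + k\right)}$ ($Y{\left(k \right)} = - \frac{k + \frac{k + 1}{k - 4}}{4} = - \frac{k + \frac{1 + k}{-4 + k}}{4} = - \frac{k}{4} - \frac{1 + k}{4 \left(-4 + k\right)}$)
$S = \frac{341}{16}$ ($S = 8 + \left(- 27 \frac{-1 - 0^{2} + 3 \cdot 0}{4 \left(-4 + 0\right)} + 3 \cdot 5\right) = 8 + \left(- 27 \frac{-1 - 0 + 0}{4 \left(-4\right)} + 15\right) = 8 + \left(- 27 \cdot \frac{1}{4} \left(- \frac{1}{4}\right) \left(-1 + 0 + 0\right) + 15\right) = 8 + \left(- 27 \cdot \frac{1}{4} \left(- \frac{1}{4}\right) \left(-1\right) + 15\right) = 8 + \left(\left(-27\right) \frac{1}{16} + 15\right) = 8 + \left(- \frac{27}{16} + 15\right) = 8 + \frac{213}{16} = \frac{341}{16} \approx 21.313$)
$\frac{\left(14968 + S\right) - 13684}{-4340} + \frac{16701}{-30569} = \frac{\left(14968 + \frac{341}{16}\right) - 13684}{-4340} + \frac{16701}{-30569} = \left(\frac{239829}{16} - 13684\right) \left(- \frac{1}{4340}\right) + 16701 \left(- \frac{1}{30569}\right) = \frac{20885}{16} \left(- \frac{1}{4340}\right) - \frac{16701}{30569} = - \frac{4177}{13888} - \frac{16701}{30569} = - \frac{51375743}{60648896}$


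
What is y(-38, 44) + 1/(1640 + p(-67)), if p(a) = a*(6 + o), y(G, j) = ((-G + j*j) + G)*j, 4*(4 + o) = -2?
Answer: 262281538/3079 ≈ 85184.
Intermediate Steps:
o = -9/2 (o = -4 + (¼)*(-2) = -4 - ½ = -9/2 ≈ -4.5000)
y(G, j) = j³ (y(G, j) = ((-G + j²) + G)*j = ((j² - G) + G)*j = j²*j = j³)
p(a) = 3*a/2 (p(a) = a*(6 - 9/2) = a*(3/2) = 3*a/2)
y(-38, 44) + 1/(1640 + p(-67)) = 44³ + 1/(1640 + (3/2)*(-67)) = 85184 + 1/(1640 - 201/2) = 85184 + 1/(3079/2) = 85184 + 2/3079 = 262281538/3079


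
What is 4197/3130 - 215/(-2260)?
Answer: 1015817/707380 ≈ 1.4360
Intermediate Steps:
4197/3130 - 215/(-2260) = 4197*(1/3130) - 215*(-1/2260) = 4197/3130 + 43/452 = 1015817/707380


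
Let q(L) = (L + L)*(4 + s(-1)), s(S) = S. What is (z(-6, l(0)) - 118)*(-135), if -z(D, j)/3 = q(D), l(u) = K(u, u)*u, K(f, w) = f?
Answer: 1350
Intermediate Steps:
q(L) = 6*L (q(L) = (L + L)*(4 - 1) = (2*L)*3 = 6*L)
l(u) = u² (l(u) = u*u = u²)
z(D, j) = -18*D
(z(-6, l(0)) - 118)*(-135) = (-18*(-6) - 118)*(-135) = (108 - 118)*(-135) = -10*(-135) = 1350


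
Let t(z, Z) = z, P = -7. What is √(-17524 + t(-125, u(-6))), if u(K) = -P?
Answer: 3*I*√1961 ≈ 132.85*I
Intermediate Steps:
u(K) = 7 (u(K) = -1*(-7) = 7)
√(-17524 + t(-125, u(-6))) = √(-17524 - 125) = √(-17649) = 3*I*√1961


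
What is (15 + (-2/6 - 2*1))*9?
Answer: 114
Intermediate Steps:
(15 + (-2/6 - 2*1))*9 = (15 + (-2*⅙ - 2))*9 = (15 + (-⅓ - 2))*9 = (15 - 7/3)*9 = (38/3)*9 = 114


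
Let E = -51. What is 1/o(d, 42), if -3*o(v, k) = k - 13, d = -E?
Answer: -3/29 ≈ -0.10345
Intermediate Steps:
d = 51 (d = -1*(-51) = 51)
o(v, k) = 13/3 - k/3 (o(v, k) = -(k - 13)/3 = -(-13 + k)/3 = 13/3 - k/3)
1/o(d, 42) = 1/(13/3 - ⅓*42) = 1/(13/3 - 14) = 1/(-29/3) = -3/29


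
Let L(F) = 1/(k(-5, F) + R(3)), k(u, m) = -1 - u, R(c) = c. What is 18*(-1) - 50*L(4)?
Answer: -176/7 ≈ -25.143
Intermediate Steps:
L(F) = ⅐ (L(F) = 1/((-1 - 1*(-5)) + 3) = 1/((-1 + 5) + 3) = 1/(4 + 3) = 1/7 = ⅐)
18*(-1) - 50*L(4) = 18*(-1) - 50*⅐ = -18 - 50/7 = -176/7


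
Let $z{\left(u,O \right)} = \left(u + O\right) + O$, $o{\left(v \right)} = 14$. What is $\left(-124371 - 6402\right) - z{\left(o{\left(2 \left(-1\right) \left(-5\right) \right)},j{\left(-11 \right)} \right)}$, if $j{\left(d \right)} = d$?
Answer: $-130765$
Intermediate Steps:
$z{\left(u,O \right)} = u + 2 O$ ($z{\left(u,O \right)} = \left(O + u\right) + O = u + 2 O$)
$\left(-124371 - 6402\right) - z{\left(o{\left(2 \left(-1\right) \left(-5\right) \right)},j{\left(-11 \right)} \right)} = \left(-124371 - 6402\right) - \left(14 + 2 \left(-11\right)\right) = \left(-124371 - 6402\right) - \left(14 - 22\right) = -130773 - -8 = -130773 + 8 = -130765$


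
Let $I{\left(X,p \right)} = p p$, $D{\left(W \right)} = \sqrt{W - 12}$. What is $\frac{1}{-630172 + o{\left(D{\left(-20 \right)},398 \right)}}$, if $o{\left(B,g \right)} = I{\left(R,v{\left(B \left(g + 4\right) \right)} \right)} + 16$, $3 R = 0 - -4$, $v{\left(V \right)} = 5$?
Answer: $- \frac{1}{630131} \approx -1.587 \cdot 10^{-6}$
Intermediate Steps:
$R = \frac{4}{3}$ ($R = \frac{0 - -4}{3} = \frac{0 + 4}{3} = \frac{1}{3} \cdot 4 = \frac{4}{3} \approx 1.3333$)
$D{\left(W \right)} = \sqrt{-12 + W}$
$I{\left(X,p \right)} = p^{2}$
$o{\left(B,g \right)} = 41$ ($o{\left(B,g \right)} = 5^{2} + 16 = 25 + 16 = 41$)
$\frac{1}{-630172 + o{\left(D{\left(-20 \right)},398 \right)}} = \frac{1}{-630172 + 41} = \frac{1}{-630131} = - \frac{1}{630131}$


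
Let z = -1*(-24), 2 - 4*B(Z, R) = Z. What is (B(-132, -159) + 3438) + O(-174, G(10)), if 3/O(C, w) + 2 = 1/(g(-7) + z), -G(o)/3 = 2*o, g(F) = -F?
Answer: 423337/122 ≈ 3470.0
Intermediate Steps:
B(Z, R) = ½ - Z/4
G(o) = -6*o
z = 24
O(C, w) = -93/61 (O(C, w) = 3/(-2 + 1/(-1*(-7) + 24)) = 3/(-2 + 1/(7 + 24)) = 3/(-2 + 1/31) = 3/(-61/31) = 3*(-31/61) = -93/61)
(B(-132, -159) + 3438) + O(-174, G(10)) = ((½ - ¼*(-132)) + 3438) - 93/61 = ((½ + 33) + 3438) - 93/61 = (67/2 + 3438) - 93/61 = 6943/2 - 93/61 = 423337/122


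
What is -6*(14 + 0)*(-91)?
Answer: 7644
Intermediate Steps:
-6*(14 + 0)*(-91) = -6*14*(-91) = -84*(-91) = 7644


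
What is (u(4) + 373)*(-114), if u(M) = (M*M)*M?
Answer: -49818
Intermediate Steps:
u(M) = M³ (u(M) = M²*M = M³)
(u(4) + 373)*(-114) = (4³ + 373)*(-114) = (64 + 373)*(-114) = 437*(-114) = -49818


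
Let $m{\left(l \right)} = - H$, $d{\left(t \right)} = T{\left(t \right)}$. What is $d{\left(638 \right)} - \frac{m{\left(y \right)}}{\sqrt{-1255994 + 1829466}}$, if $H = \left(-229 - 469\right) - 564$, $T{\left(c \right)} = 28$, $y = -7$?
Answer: $28 - \frac{631 \sqrt{35842}}{71684} \approx 26.333$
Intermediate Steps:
$d{\left(t \right)} = 28$
$H = -1262$ ($H = -698 - 564 = -1262$)
$m{\left(l \right)} = 1262$ ($m{\left(l \right)} = \left(-1\right) \left(-1262\right) = 1262$)
$d{\left(638 \right)} - \frac{m{\left(y \right)}}{\sqrt{-1255994 + 1829466}} = 28 - \frac{1262}{\sqrt{-1255994 + 1829466}} = 28 - \frac{1262}{\sqrt{573472}} = 28 - \frac{1262}{4 \sqrt{35842}} = 28 - 1262 \frac{\sqrt{35842}}{143368} = 28 - \frac{631 \sqrt{35842}}{71684}$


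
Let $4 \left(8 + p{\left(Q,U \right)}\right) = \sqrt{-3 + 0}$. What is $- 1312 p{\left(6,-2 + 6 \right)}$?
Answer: $10496 - 328 i \sqrt{3} \approx 10496.0 - 568.11 i$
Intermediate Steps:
$p{\left(Q,U \right)} = -8 + \frac{i \sqrt{3}}{4}$ ($p{\left(Q,U \right)} = -8 + \frac{\sqrt{-3 + 0}}{4} = -8 + \frac{\sqrt{-3}}{4} = -8 + \frac{i \sqrt{3}}{4}$)
$- 1312 p{\left(6,-2 + 6 \right)} = - 1312 \left(-8 + \frac{i \sqrt{3}}{4}\right) = 10496 - 328 i \sqrt{3}$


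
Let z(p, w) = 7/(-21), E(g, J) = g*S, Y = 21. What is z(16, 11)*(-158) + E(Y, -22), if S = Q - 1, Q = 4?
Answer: 347/3 ≈ 115.67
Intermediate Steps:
S = 3 (S = 4 - 1 = 3)
E(g, J) = 3*g (E(g, J) = g*3 = 3*g)
z(p, w) = -⅓ (z(p, w) = 7*(-1/21) = -⅓)
z(16, 11)*(-158) + E(Y, -22) = -⅓*(-158) + 3*21 = 158/3 + 63 = 347/3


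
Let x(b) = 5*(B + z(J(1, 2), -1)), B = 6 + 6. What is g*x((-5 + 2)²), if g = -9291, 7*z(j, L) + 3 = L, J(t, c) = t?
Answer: -3716400/7 ≈ -5.3091e+5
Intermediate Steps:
z(j, L) = -3/7 + L/7
B = 12
x(b) = 400/7 (x(b) = 5*(12 + (-3/7 + (⅐)*(-1))) = 5*(12 + (-3/7 - ⅐)) = 5*(12 - 4/7) = 5*(80/7) = 400/7)
g*x((-5 + 2)²) = -9291*400/7 = -3716400/7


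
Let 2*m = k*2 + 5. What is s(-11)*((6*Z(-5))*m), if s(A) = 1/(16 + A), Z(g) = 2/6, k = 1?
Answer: 7/5 ≈ 1.4000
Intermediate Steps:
m = 7/2 (m = (1*2 + 5)/2 = (2 + 5)/2 = (1/2)*7 = 7/2 ≈ 3.5000)
Z(g) = 1/3 (Z(g) = 2*(1/6) = 1/3)
s(-11)*((6*Z(-5))*m) = ((6*(1/3))*(7/2))/(16 - 11) = (2*(7/2))/5 = (1/5)*7 = 7/5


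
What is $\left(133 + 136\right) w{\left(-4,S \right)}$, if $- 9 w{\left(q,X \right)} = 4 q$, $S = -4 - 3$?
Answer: $\frac{4304}{9} \approx 478.22$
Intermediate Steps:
$S = -7$
$w{\left(q,X \right)} = - \frac{4 q}{9}$
$\left(133 + 136\right) w{\left(-4,S \right)} = \left(133 + 136\right) \left(\left(- \frac{4}{9}\right) \left(-4\right)\right) = 269 \cdot \frac{16}{9} = \frac{4304}{9}$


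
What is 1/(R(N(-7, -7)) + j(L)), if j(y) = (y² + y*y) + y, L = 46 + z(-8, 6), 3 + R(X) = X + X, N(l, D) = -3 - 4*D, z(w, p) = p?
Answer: 1/5507 ≈ 0.00018159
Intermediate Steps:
R(X) = -3 + 2*X (R(X) = -3 + (X + X) = -3 + 2*X)
L = 52 (L = 46 + 6 = 52)
j(y) = y + 2*y² (j(y) = (y² + y²) + y = 2*y² + y = y + 2*y²)
1/(R(N(-7, -7)) + j(L)) = 1/((-3 + 2*(-3 - 4*(-7))) + 52*(1 + 2*52)) = 1/((-3 + 2*(-3 + 28)) + 52*(1 + 104)) = 1/((-3 + 2*25) + 52*105) = 1/((-3 + 50) + 5460) = 1/(47 + 5460) = 1/5507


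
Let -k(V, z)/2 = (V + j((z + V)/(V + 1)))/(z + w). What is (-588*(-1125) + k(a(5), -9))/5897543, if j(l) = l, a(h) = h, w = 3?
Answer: 5953513/53077887 ≈ 0.11217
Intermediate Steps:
k(V, z) = -2*(V + (V + z)/(1 + V))/(3 + z) (k(V, z) = -2*(V + (z + V)/(V + 1))/(z + 3) = -2*(V + (V + z)/(1 + V))/(3 + z))
(-588*(-1125) + k(a(5), -9))/5897543 = (-588*(-1125) + 2*(-1*5 - 1*(-9) - 1*5*(1 + 5))/((1 + 5)*(3 - 9)))/5897543 = (661500 + 2*(-5 + 9 - 1*5*6)/(6*(-6)))*(1/5897543) = (661500 + 2*(1/6)*(-1/6)*(-5 + 9 - 30))*(1/5897543) = (661500 + 2*(1/6)*(-1/6)*(-26))*(1/5897543) = (661500 + 13/9)*(1/5897543) = (5953513/9)*(1/5897543) = 5953513/53077887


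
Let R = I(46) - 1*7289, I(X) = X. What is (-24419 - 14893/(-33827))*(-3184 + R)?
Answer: 8612771026740/33827 ≈ 2.5461e+8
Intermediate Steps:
R = -7243 (R = 46 - 1*7289 = 46 - 7289 = -7243)
(-24419 - 14893/(-33827))*(-3184 + R) = (-24419 - 14893/(-33827))*(-3184 - 7243) = (-24419 - 14893*(-1/33827))*(-10427) = (-24419 + 14893/33827)*(-10427) = -826006620/33827*(-10427) = 8612771026740/33827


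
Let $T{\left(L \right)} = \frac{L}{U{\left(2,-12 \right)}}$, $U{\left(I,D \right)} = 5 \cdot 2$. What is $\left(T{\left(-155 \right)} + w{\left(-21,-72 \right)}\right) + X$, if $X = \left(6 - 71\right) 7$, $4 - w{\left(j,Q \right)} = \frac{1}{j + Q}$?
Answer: $- \frac{86767}{186} \approx -466.49$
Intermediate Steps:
$w{\left(j,Q \right)} = 4 - \frac{1}{Q + j}$ ($w{\left(j,Q \right)} = 4 - \frac{1}{j + Q} = 4 - \frac{1}{Q + j}$)
$X = -455$ ($X = \left(-65\right) 7 = -455$)
$U{\left(I,D \right)} = 10$
$T{\left(L \right)} = \frac{L}{10}$
$\left(T{\left(-155 \right)} + w{\left(-21,-72 \right)}\right) + X = \left(\frac{1}{10} \left(-155\right) + \frac{-1 + 4 \left(-72\right) + 4 \left(-21\right)}{-72 - 21}\right) - 455 = \left(- \frac{31}{2} + \frac{-1 - 288 - 84}{-93}\right) - 455 = \left(- \frac{31}{2} - - \frac{373}{93}\right) - 455 = \left(- \frac{31}{2} + \frac{373}{93}\right) - 455 = - \frac{2137}{186} - 455 = - \frac{86767}{186}$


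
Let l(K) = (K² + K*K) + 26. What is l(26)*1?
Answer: 1378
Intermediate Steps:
l(K) = 26 + 2*K² (l(K) = (K² + K²) + 26 = 2*K² + 26 = 26 + 2*K²)
l(26)*1 = (26 + 2*26²)*1 = (26 + 2*676)*1 = (26 + 1352)*1 = 1378*1 = 1378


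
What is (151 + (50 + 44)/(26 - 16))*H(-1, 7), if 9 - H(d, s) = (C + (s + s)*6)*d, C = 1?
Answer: 75388/5 ≈ 15078.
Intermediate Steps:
H(d, s) = 9 - d*(1 + 12*s) (H(d, s) = 9 - (1 + (s + s)*6)*d = 9 - (1 + (2*s)*6)*d = 9 - (1 + 12*s)*d = 9 - d*(1 + 12*s))
(151 + (50 + 44)/(26 - 16))*H(-1, 7) = (151 + (50 + 44)/(26 - 16))*(9 - 1*(-1) - 12*(-1)*7) = (151 + 94/10)*(9 + 1 + 84) = (151 + 94*(⅒))*94 = (151 + 47/5)*94 = (802/5)*94 = 75388/5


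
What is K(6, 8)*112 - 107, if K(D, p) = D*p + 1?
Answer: 5381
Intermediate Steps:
K(D, p) = 1 + D*p
K(6, 8)*112 - 107 = (1 + 6*8)*112 - 107 = (1 + 48)*112 - 107 = 49*112 - 107 = 5488 - 107 = 5381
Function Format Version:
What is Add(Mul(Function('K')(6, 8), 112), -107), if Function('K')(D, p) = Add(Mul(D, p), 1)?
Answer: 5381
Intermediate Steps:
Function('K')(D, p) = Add(1, Mul(D, p))
Add(Mul(Function('K')(6, 8), 112), -107) = Add(Mul(Add(1, Mul(6, 8)), 112), -107) = Add(Mul(Add(1, 48), 112), -107) = Add(Mul(49, 112), -107) = Add(5488, -107) = 5381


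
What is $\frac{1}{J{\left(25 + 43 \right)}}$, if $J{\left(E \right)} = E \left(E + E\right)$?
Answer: $\frac{1}{9248} \approx 0.00010813$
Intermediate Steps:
$J{\left(E \right)} = 2 E^{2}$ ($J{\left(E \right)} = E 2 E = 2 E^{2}$)
$\frac{1}{J{\left(25 + 43 \right)}} = \frac{1}{2 \left(25 + 43\right)^{2}} = \frac{1}{2 \cdot 68^{2}} = \frac{1}{2 \cdot 4624} = \frac{1}{9248}$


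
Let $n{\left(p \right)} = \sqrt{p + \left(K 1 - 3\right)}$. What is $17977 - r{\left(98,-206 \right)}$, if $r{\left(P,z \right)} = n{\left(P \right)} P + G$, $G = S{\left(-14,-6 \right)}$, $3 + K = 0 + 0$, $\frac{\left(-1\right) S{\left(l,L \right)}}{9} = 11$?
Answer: $18076 - 196 \sqrt{23} \approx 17136.0$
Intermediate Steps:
$S{\left(l,L \right)} = -99$ ($S{\left(l,L \right)} = \left(-9\right) 11 = -99$)
$K = -3$ ($K = -3 + \left(0 + 0\right) = -3 + 0 = -3$)
$G = -99$
$n{\left(p \right)} = \sqrt{-6 + p}$ ($n{\left(p \right)} = \sqrt{p - 6} = \sqrt{-6 + p}$)
$r{\left(P,z \right)} = -99 + P \sqrt{-6 + P}$ ($r{\left(P,z \right)} = \sqrt{-6 + P} P - 99 = P \sqrt{-6 + P} - 99 = -99 + P \sqrt{-6 + P}$)
$17977 - r{\left(98,-206 \right)} = 17977 - \left(-99 + 98 \sqrt{-6 + 98}\right) = 17977 - \left(-99 + 98 \sqrt{92}\right) = 17977 - \left(-99 + 98 \cdot 2 \sqrt{23}\right) = 17977 - \left(-99 + 196 \sqrt{23}\right) = 17977 + \left(99 - 196 \sqrt{23}\right) = 18076 - 196 \sqrt{23}$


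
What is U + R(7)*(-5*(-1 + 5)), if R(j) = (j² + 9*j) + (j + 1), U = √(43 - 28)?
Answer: -2400 + √15 ≈ -2396.1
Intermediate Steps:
U = √15 ≈ 3.8730
R(j) = 1 + j² + 10*j (R(j) = (j² + 9*j) + (1 + j) = 1 + j² + 10*j)
U + R(7)*(-5*(-1 + 5)) = √15 + (1 + 7² + 10*7)*(-5*(-1 + 5)) = √15 + (1 + 49 + 70)*(-5*4) = √15 + 120*(-20) = √15 - 2400 = -2400 + √15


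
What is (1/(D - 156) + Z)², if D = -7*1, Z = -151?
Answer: 605848996/26569 ≈ 22803.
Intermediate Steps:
D = -7
(1/(D - 156) + Z)² = (1/(-7 - 156) - 151)² = (1/(-163) - 151)² = (-1/163 - 151)² = (-24614/163)² = 605848996/26569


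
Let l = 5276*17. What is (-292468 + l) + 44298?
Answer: -158478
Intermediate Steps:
l = 89692
(-292468 + l) + 44298 = (-292468 + 89692) + 44298 = -202776 + 44298 = -158478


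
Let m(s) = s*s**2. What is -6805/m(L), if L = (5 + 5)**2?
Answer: -1361/200000 ≈ -0.0068050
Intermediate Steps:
L = 100 (L = 10**2 = 100)
m(s) = s**3
-6805/m(L) = -6805/(100**3) = -6805/1000000 = -6805*1/1000000 = -1361/200000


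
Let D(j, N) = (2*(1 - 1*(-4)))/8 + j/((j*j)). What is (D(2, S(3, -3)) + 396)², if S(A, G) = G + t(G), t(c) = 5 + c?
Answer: 2531281/16 ≈ 1.5821e+5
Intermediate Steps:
S(A, G) = 5 + 2*G (S(A, G) = G + (5 + G) = 5 + 2*G)
D(j, N) = 5/4 + 1/j (D(j, N) = (2*(1 + 4))*(⅛) + j/(j²) = (2*5)*(⅛) + j/j² = 10*(⅛) + 1/j = 5/4 + 1/j)
(D(2, S(3, -3)) + 396)² = ((5/4 + 1/2) + 396)² = ((5/4 + ½) + 396)² = (7/4 + 396)² = (1591/4)² = 2531281/16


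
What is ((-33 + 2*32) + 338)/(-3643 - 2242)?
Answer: -369/5885 ≈ -0.062702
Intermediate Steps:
((-33 + 2*32) + 338)/(-3643 - 2242) = ((-33 + 64) + 338)/(-5885) = (31 + 338)*(-1/5885) = 369*(-1/5885) = -369/5885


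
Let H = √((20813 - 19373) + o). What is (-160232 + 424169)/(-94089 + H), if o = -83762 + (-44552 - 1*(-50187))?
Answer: -24833568393/8852816608 - 263937*I*√76687/8852816608 ≈ -2.8052 - 0.0082562*I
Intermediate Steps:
o = -78127 (o = -83762 + (-44552 + 50187) = -83762 + 5635 = -78127)
H = I*√76687 (H = √((20813 - 19373) - 78127) = √(1440 - 78127) = √(-76687) = I*√76687 ≈ 276.92*I)
(-160232 + 424169)/(-94089 + H) = (-160232 + 424169)/(-94089 + I*√76687) = 263937/(-94089 + I*√76687)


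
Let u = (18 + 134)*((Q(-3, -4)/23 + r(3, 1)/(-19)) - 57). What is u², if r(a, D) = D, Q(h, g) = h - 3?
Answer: 40147335424/529 ≈ 7.5893e+7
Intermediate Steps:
Q(h, g) = -3 + h
u = -200368/23 (u = (18 + 134)*(((-3 - 3)/23 + 1/(-19)) - 57) = 152*((-6*1/23 + 1*(-1/19)) - 57) = 152*((-6/23 - 1/19) - 57) = 152*(-137/437 - 57) = 152*(-25046/437) = -200368/23 ≈ -8711.7)
u² = (-200368/23)² = 40147335424/529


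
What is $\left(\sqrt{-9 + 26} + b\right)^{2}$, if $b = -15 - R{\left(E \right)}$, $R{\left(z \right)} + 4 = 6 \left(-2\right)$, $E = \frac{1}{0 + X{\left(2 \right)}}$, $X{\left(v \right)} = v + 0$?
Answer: $\left(1 + \sqrt{17}\right)^{2} \approx 26.246$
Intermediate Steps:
$X{\left(v \right)} = v$
$E = \frac{1}{2}$ ($E = \frac{1}{0 + 2} = \frac{1}{2} \approx 0.5$)
$R{\left(z \right)} = -16$ ($R{\left(z \right)} = -4 + 6 \left(-2\right) = -4 - 12 = -16$)
$b = 1$ ($b = -15 - -16 = -15 + 16 = 1$)
$\left(\sqrt{-9 + 26} + b\right)^{2} = \left(\sqrt{-9 + 26} + 1\right)^{2} = \left(\sqrt{17} + 1\right)^{2} = \left(1 + \sqrt{17}\right)^{2}$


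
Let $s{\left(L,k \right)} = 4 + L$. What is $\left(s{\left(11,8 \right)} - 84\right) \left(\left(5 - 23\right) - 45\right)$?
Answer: $4347$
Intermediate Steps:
$\left(s{\left(11,8 \right)} - 84\right) \left(\left(5 - 23\right) - 45\right) = \left(\left(4 + 11\right) - 84\right) \left(\left(5 - 23\right) - 45\right) = \left(15 - 84\right) \left(-18 - 45\right) = \left(-69\right) \left(-63\right) = 4347$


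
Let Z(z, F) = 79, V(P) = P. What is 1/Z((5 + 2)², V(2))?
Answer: 1/79 ≈ 0.012658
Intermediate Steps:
1/Z((5 + 2)², V(2)) = 1/79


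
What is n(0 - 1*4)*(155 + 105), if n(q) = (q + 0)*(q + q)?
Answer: 8320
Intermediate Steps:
n(q) = 2*q² (n(q) = q*(2*q) = 2*q²)
n(0 - 1*4)*(155 + 105) = (2*(0 - 1*4)²)*(155 + 105) = (2*(0 - 4)²)*260 = (2*(-4)²)*260 = (2*16)*260 = 32*260 = 8320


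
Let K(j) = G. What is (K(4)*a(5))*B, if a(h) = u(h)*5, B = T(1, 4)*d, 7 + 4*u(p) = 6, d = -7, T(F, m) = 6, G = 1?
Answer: 105/2 ≈ 52.500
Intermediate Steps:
K(j) = 1
u(p) = -¼ (u(p) = -7/4 + (¼)*6 = -7/4 + 3/2 = -¼)
B = -42 (B = 6*(-7) = -42)
a(h) = -5/4 (a(h) = -¼*5 = -5/4)
(K(4)*a(5))*B = (1*(-5/4))*(-42) = -5/4*(-42) = 105/2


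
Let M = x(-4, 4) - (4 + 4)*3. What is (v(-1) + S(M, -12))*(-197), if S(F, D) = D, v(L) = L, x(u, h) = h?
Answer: 2561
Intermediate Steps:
M = -20 (M = 4 - (4 + 4)*3 = 4 - 8*3 = 4 - 1*24 = 4 - 24 = -20)
(v(-1) + S(M, -12))*(-197) = (-1 - 12)*(-197) = -13*(-197) = 2561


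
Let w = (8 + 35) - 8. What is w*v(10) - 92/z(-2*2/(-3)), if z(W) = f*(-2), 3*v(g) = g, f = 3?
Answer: 132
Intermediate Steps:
v(g) = g/3
z(W) = -6 (z(W) = 3*(-2) = -6)
w = 35 (w = 43 - 8 = 35)
w*v(10) - 92/z(-2*2/(-3)) = 35*((1/3)*10) - 92/(-6) = 35*(10/3) - 92*(-1/6) = 350/3 + 46/3 = 132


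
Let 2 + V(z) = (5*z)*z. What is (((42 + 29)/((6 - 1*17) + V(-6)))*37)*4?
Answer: 10508/167 ≈ 62.922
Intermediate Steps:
V(z) = -2 + 5*z**2 (V(z) = -2 + (5*z)*z = -2 + 5*z**2)
(((42 + 29)/((6 - 1*17) + V(-6)))*37)*4 = (((42 + 29)/((6 - 1*17) + (-2 + 5*(-6)**2)))*37)*4 = ((71/((6 - 17) + (-2 + 5*36)))*37)*4 = ((71/(-11 + (-2 + 180)))*37)*4 = ((71/(-11 + 178))*37)*4 = ((71/167)*37)*4 = (2627/167)*4 = 10508/167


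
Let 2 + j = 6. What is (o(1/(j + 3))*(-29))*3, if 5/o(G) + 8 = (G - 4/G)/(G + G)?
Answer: 870/211 ≈ 4.1232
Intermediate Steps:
j = 4 (j = -2 + 6 = 4)
o(G) = 5/(-8 + (G - 4/G)/(2*G)) (o(G) = 5/(-8 + (G - 4/G)/(G + G)) = 5/(-8 + (G - 4/G)/((2*G))) = 5/(-8 + (G - 4/G)*(1/(2*G))) = 5/(-8 + (G - 4/G)/(2*G)))
(o(1/(j + 3))*(-29))*3 = (-10*(1/(4 + 3))²/(4 + 15*(1/(4 + 3))²)*(-29))*3 = (-10*(1/7)²/(4 + 15*(1/7)²)*(-29))*3 = (-10*(⅐)²/(4 + 15*(⅐)²)*(-29))*3 = (-10*1/49/(4 + 15*(1/49))*(-29))*3 = (-10*1/49/(4 + 15/49)*(-29))*3 = (-10*1/49/211/49*(-29))*3 = (-10*1/49*49/211*(-29))*3 = -10/211*(-29)*3 = (290/211)*3 = 870/211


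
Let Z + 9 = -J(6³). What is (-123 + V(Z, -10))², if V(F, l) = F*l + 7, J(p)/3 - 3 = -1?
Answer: 1156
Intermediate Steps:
J(p) = 6 (J(p) = 9 + 3*(-1) = 9 - 3 = 6)
Z = -15 (Z = -9 - 1*6 = -9 - 6 = -15)
V(F, l) = 7 + F*l
(-123 + V(Z, -10))² = (-123 + (7 - 15*(-10)))² = (-123 + (7 + 150))² = (-123 + 157)² = 34² = 1156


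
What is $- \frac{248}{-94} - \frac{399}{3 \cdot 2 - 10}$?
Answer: $\frac{19249}{188} \approx 102.39$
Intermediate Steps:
$- \frac{248}{-94} - \frac{399}{3 \cdot 2 - 10} = \left(-248\right) \left(- \frac{1}{94}\right) - \frac{399}{6 - 10} = \frac{124}{47} - \frac{399}{-4} = \frac{124}{47} - - \frac{399}{4} = \frac{124}{47} + \frac{399}{4} = \frac{19249}{188}$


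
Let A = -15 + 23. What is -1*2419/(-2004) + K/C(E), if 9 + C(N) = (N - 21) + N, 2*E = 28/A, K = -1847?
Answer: 7530983/106212 ≈ 70.905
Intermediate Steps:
A = 8
E = 7/4 (E = (28/8)/2 = (28*(⅛))/2 = (½)*(7/2) = 7/4 ≈ 1.7500)
C(N) = -30 + 2*N (C(N) = -9 + ((N - 21) + N) = -9 + ((-21 + N) + N) = -9 + (-21 + 2*N) = -30 + 2*N)
-1*2419/(-2004) + K/C(E) = -1*2419/(-2004) - 1847/(-30 + 2*(7/4)) = -2419*(-1/2004) - 1847/(-30 + 7/2) = 2419/2004 - 1847/(-53/2) = 2419/2004 - 1847*(-2/53) = 2419/2004 + 3694/53 = 7530983/106212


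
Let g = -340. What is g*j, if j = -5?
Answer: 1700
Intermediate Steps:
g*j = -340*(-5) = 1700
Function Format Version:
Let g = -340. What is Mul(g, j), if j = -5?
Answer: 1700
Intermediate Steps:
Mul(g, j) = Mul(-340, -5) = 1700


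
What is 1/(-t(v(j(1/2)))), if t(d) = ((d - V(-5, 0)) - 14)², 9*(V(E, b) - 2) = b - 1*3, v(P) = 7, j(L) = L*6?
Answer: -9/676 ≈ -0.013314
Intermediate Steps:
j(L) = 6*L
V(E, b) = 5/3 + b/9 (V(E, b) = 2 + (b - 1*3)/9 = 2 + (b - 3)/9 = 2 + (-3 + b)/9 = 2 + (-⅓ + b/9) = 5/3 + b/9)
t(d) = (-47/3 + d)² (t(d) = ((d - (5/3 + (⅑)*0)) - 14)² = ((d - (5/3 + 0)) - 14)² = ((d - 1*5/3) - 14)² = ((d - 5/3) - 14)² = ((-5/3 + d) - 14)² = (-47/3 + d)²)
1/(-t(v(j(1/2)))) = 1/(-(-47 + 3*7)²/9) = 1/(-(-47 + 21)²/9) = 1/(-(-26)²/9) = 1/(-676/9) = -9/676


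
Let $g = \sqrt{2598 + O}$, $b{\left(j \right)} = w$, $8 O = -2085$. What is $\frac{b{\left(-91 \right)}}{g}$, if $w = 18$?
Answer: $\frac{12 \sqrt{37398}}{6233} \approx 0.37231$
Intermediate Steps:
$O = - \frac{2085}{8}$ ($O = \frac{1}{8} \left(-2085\right) = - \frac{2085}{8} \approx -260.63$)
$b{\left(j \right)} = 18$
$g = \frac{\sqrt{37398}}{4}$ ($g = \sqrt{2598 - \frac{2085}{8}} = \sqrt{\frac{18699}{8}} = \frac{\sqrt{37398}}{4} \approx 48.346$)
$\frac{b{\left(-91 \right)}}{g} = \frac{18}{\frac{1}{4} \sqrt{37398}} = 18 \frac{2 \sqrt{37398}}{18699} = \frac{12 \sqrt{37398}}{6233}$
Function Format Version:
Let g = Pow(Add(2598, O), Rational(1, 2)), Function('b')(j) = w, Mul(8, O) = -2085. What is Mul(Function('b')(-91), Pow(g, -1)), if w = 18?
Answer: Mul(Rational(12, 6233), Pow(37398, Rational(1, 2))) ≈ 0.37231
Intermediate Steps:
O = Rational(-2085, 8) (O = Mul(Rational(1, 8), -2085) = Rational(-2085, 8) ≈ -260.63)
Function('b')(j) = 18
g = Mul(Rational(1, 4), Pow(37398, Rational(1, 2))) (g = Pow(Add(2598, Rational(-2085, 8)), Rational(1, 2)) = Pow(Rational(18699, 8), Rational(1, 2)) = Mul(Rational(1, 4), Pow(37398, Rational(1, 2))) ≈ 48.346)
Mul(Function('b')(-91), Pow(g, -1)) = Mul(18, Pow(Mul(Rational(1, 4), Pow(37398, Rational(1, 2))), -1)) = Mul(18, Mul(Rational(2, 18699), Pow(37398, Rational(1, 2)))) = Mul(Rational(12, 6233), Pow(37398, Rational(1, 2)))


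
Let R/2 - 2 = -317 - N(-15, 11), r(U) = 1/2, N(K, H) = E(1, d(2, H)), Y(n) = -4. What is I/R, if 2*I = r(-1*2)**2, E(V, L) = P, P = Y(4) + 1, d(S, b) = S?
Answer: -1/4992 ≈ -0.00020032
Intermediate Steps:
P = -3 (P = -4 + 1 = -3)
E(V, L) = -3
N(K, H) = -3
r(U) = 1/2
I = 1/8 (I = (1/2)**2/2 = (1/2)*(1/4) = 1/8 ≈ 0.12500)
R = -624 (R = 4 + 2*(-317 - 1*(-3)) = 4 + 2*(-317 + 3) = 4 + 2*(-314) = 4 - 628 = -624)
I/R = (1/8)/(-624) = (1/8)*(-1/624) = -1/4992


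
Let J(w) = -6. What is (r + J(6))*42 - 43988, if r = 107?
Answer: -39746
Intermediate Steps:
(r + J(6))*42 - 43988 = (107 - 6)*42 - 43988 = 101*42 - 43988 = 4242 - 43988 = -39746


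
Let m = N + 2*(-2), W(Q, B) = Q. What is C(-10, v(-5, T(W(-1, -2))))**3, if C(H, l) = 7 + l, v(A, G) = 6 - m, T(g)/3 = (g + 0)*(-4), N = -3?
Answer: 8000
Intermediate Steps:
T(g) = -12*g (T(g) = 3*((g + 0)*(-4)) = 3*(g*(-4)) = 3*(-4*g) = -12*g)
m = -7 (m = -3 + 2*(-2) = -3 - 4 = -7)
v(A, G) = 13 (v(A, G) = 6 - 1*(-7) = 6 + 7 = 13)
C(-10, v(-5, T(W(-1, -2))))**3 = (7 + 13)**3 = 20**3 = 8000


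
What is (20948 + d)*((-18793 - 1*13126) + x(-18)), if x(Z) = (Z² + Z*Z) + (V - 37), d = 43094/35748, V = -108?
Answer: -1960599774364/2979 ≈ -6.5814e+8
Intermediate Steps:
d = 21547/17874 (d = 43094*(1/35748) = 21547/17874 ≈ 1.2055)
x(Z) = -145 + 2*Z² (x(Z) = (Z² + Z*Z) + (-108 - 37) = (Z² + Z²) - 145 = 2*Z² - 145 = -145 + 2*Z²)
(20948 + d)*((-18793 - 1*13126) + x(-18)) = (20948 + 21547/17874)*((-18793 - 1*13126) + (-145 + 2*(-18)²)) = 374446099*((-18793 - 13126) + (-145 + 2*324))/17874 = 374446099*(-31919 + (-145 + 648))/17874 = 374446099*(-31919 + 503)/17874 = (374446099/17874)*(-31416) = -1960599774364/2979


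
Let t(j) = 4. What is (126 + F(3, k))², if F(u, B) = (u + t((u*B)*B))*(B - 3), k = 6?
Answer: 21609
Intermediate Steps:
F(u, B) = (-3 + B)*(4 + u) (F(u, B) = (u + 4)*(B - 3) = (4 + u)*(-3 + B) = (-3 + B)*(4 + u))
(126 + F(3, k))² = (126 + (-12 - 3*3 + 4*6 + 6*3))² = (126 + (-12 - 9 + 24 + 18))² = (126 + 21)² = 147² = 21609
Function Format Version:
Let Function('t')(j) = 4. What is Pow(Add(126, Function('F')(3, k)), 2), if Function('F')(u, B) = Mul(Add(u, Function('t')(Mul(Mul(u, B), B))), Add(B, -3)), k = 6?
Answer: 21609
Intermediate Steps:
Function('F')(u, B) = Mul(Add(-3, B), Add(4, u)) (Function('F')(u, B) = Mul(Add(u, 4), Add(B, -3)) = Mul(Add(4, u), Add(-3, B)) = Mul(Add(-3, B), Add(4, u)))
Pow(Add(126, Function('F')(3, k)), 2) = Pow(Add(126, Add(-12, Mul(-3, 3), Mul(4, 6), Mul(6, 3))), 2) = Pow(Add(126, Add(-12, -9, 24, 18)), 2) = Pow(Add(126, 21), 2) = Pow(147, 2) = 21609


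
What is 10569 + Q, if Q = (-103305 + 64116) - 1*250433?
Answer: -279053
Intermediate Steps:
Q = -289622 (Q = -39189 - 250433 = -289622)
10569 + Q = 10569 - 289622 = -279053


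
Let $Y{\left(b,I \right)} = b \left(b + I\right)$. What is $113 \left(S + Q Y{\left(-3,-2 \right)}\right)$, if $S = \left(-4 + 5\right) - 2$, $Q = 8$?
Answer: $13447$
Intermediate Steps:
$S = -1$ ($S = 1 - 2 = -1$)
$Y{\left(b,I \right)} = b \left(I + b\right)$
$113 \left(S + Q Y{\left(-3,-2 \right)}\right) = 113 \left(-1 + 8 \left(- 3 \left(-2 - 3\right)\right)\right) = 113 \left(-1 + 8 \left(\left(-3\right) \left(-5\right)\right)\right) = 113 \left(-1 + 8 \cdot 15\right) = 113 \left(-1 + 120\right) = 113 \cdot 119 = 13447$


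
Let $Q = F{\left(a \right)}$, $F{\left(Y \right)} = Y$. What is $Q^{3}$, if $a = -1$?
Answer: $-1$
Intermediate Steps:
$Q = -1$
$Q^{3} = \left(-1\right)^{3} = -1$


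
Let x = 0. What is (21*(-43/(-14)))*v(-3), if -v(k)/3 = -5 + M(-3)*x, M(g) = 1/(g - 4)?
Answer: 1935/2 ≈ 967.50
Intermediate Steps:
M(g) = 1/(-4 + g)
v(k) = 15 (v(k) = -3*(-5 + 0/(-4 - 3)) = -3*(-5 + 0/(-7)) = -3*(-5 - ⅐*0) = -3*(-5 + 0) = -3*(-5) = 15)
(21*(-43/(-14)))*v(-3) = (21*(-43/(-14)))*15 = (21*(-43*(-1/14)))*15 = (21*(43/14))*15 = (129/2)*15 = 1935/2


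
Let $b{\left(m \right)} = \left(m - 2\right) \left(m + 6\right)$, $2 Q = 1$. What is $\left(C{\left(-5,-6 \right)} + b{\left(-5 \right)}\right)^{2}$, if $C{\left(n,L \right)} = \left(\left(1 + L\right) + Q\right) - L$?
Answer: $\frac{121}{4} \approx 30.25$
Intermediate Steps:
$Q = \frac{1}{2}$ ($Q = \frac{1}{2} \cdot 1 = \frac{1}{2} \approx 0.5$)
$b{\left(m \right)} = \left(-2 + m\right) \left(6 + m\right)$
$C{\left(n,L \right)} = \frac{3}{2}$ ($C{\left(n,L \right)} = \left(\left(1 + L\right) + \frac{1}{2}\right) - L = \left(\frac{3}{2} + L\right) - L = \frac{3}{2}$)
$\left(C{\left(-5,-6 \right)} + b{\left(-5 \right)}\right)^{2} = \left(\frac{3}{2} + \left(-12 + \left(-5\right)^{2} + 4 \left(-5\right)\right)\right)^{2} = \left(\frac{3}{2} - 7\right)^{2} = \left(- \frac{11}{2}\right)^{2} = \frac{121}{4}$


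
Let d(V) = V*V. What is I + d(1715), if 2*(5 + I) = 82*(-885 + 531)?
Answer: 2926706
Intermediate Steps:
d(V) = V²
I = -14519 (I = -5 + (82*(-885 + 531))/2 = -5 + (82*(-354))/2 = -5 + (½)*(-29028) = -5 - 14514 = -14519)
I + d(1715) = -14519 + 1715² = -14519 + 2941225 = 2926706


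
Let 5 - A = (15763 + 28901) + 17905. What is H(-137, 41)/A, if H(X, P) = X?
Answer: 137/62564 ≈ 0.0021898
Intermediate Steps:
A = -62564 (A = 5 - ((15763 + 28901) + 17905) = 5 - (44664 + 17905) = 5 - 1*62569 = 5 - 62569 = -62564)
H(-137, 41)/A = -137/(-62564) = -137*(-1/62564) = 137/62564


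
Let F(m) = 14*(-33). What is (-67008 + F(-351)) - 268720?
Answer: -336190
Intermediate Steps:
F(m) = -462
(-67008 + F(-351)) - 268720 = (-67008 - 462) - 268720 = -67470 - 268720 = -336190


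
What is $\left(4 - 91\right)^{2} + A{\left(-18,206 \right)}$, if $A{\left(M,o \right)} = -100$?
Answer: $7469$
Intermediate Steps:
$\left(4 - 91\right)^{2} + A{\left(-18,206 \right)} = \left(4 - 91\right)^{2} - 100 = \left(-87\right)^{2} - 100 = 7569 - 100 = 7469$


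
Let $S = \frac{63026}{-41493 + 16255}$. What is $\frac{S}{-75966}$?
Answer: $\frac{31513}{958614954} \approx 3.2873 \cdot 10^{-5}$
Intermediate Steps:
$S = - \frac{31513}{12619}$ ($S = \frac{63026}{-25238} = 63026 \left(- \frac{1}{25238}\right) = - \frac{31513}{12619} \approx -2.4973$)
$\frac{S}{-75966} = - \frac{31513}{12619 \left(-75966\right)} = \left(- \frac{31513}{12619}\right) \left(- \frac{1}{75966}\right) = \frac{31513}{958614954}$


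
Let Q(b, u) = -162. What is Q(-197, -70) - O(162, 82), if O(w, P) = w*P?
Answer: -13446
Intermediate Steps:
O(w, P) = P*w
Q(-197, -70) - O(162, 82) = -162 - 82*162 = -162 - 1*13284 = -162 - 13284 = -13446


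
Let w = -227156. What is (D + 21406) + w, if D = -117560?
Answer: -323310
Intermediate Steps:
(D + 21406) + w = (-117560 + 21406) - 227156 = -96154 - 227156 = -323310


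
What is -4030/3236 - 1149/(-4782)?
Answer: -648054/644773 ≈ -1.0051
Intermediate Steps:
-4030/3236 - 1149/(-4782) = -4030*1/3236 - 1149*(-1/4782) = -2015/1618 + 383/1594 = -648054/644773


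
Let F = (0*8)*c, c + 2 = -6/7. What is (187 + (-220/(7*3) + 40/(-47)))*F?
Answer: 0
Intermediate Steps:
c = -20/7 (c = -2 - 6/7 = -20/7 ≈ -2.8571)
F = 0 (F = (0*8)*(-20/7) = 0*(-20/7) = 0)
(187 + (-220/(7*3) + 40/(-47)))*F = (187 + (-220/(7*3) + 40/(-47)))*0 = (187 + (-220/21 + 40*(-1/47)))*0 = (187 + (-220*1/21 - 40/47))*0 = (187 + (-220/21 - 40/47))*0 = (187 - 11180/987)*0 = (173389/987)*0 = 0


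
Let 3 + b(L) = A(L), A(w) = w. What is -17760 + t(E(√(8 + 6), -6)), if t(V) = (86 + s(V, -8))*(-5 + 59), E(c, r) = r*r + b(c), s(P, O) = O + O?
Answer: -13980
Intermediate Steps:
b(L) = -3 + L
s(P, O) = 2*O
E(c, r) = -3 + c + r² (E(c, r) = r*r + (-3 + c) = r² + (-3 + c) = -3 + c + r²)
t(V) = 3780 (t(V) = (86 + 2*(-8))*(-5 + 59) = (86 - 16)*54 = 70*54 = 3780)
-17760 + t(E(√(8 + 6), -6)) = -17760 + 3780 = -13980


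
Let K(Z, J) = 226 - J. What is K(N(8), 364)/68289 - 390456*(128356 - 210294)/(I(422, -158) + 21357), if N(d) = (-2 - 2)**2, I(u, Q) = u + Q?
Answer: 242753613401966/164052941 ≈ 1.4797e+6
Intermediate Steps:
I(u, Q) = Q + u
N(d) = 16 (N(d) = (-4)**2 = 16)
K(N(8), 364)/68289 - 390456*(128356 - 210294)/(I(422, -158) + 21357) = (226 - 1*364)/68289 - 390456*(128356 - 210294)/((-158 + 422) + 21357) = (226 - 364)*(1/68289) - 390456*(-81938/(264 + 21357)) = -138*1/68289 - 390456*(-81938/21621) = -46/22763 - 390456*(-81938*1/21621) = -46/22763 - 390456/(1/(-81938/21621)) = -46/22763 - 390456/(-21621/81938) = -46/22763 - 390456*(-81938/21621) = -46/22763 + 10664394576/7207 = 242753613401966/164052941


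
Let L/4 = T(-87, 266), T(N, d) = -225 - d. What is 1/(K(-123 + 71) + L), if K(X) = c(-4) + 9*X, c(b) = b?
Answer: -1/2436 ≈ -0.00041051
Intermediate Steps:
L = -1964 (L = 4*(-225 - 1*266) = 4*(-225 - 266) = 4*(-491) = -1964)
K(X) = -4 + 9*X
1/(K(-123 + 71) + L) = 1/((-4 + 9*(-123 + 71)) - 1964) = 1/((-4 + 9*(-52)) - 1964) = 1/((-4 - 468) - 1964) = 1/(-472 - 1964) = 1/(-2436) = -1/2436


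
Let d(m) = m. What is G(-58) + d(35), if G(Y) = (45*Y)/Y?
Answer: 80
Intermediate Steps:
G(Y) = 45
G(-58) + d(35) = 45 + 35 = 80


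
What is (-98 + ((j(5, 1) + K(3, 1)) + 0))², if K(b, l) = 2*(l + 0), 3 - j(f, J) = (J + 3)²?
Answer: 11881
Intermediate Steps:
j(f, J) = 3 - (3 + J)² (j(f, J) = 3 - (J + 3)² = 3 - (3 + J)²)
K(b, l) = 2*l
(-98 + ((j(5, 1) + K(3, 1)) + 0))² = (-98 + (((3 - (3 + 1)²) + 2*1) + 0))² = (-98 + (((3 - 1*4²) + 2) + 0))² = (-98 + (((3 - 1*16) + 2) + 0))² = (-98 + (((3 - 16) + 2) + 0))² = (-98 + ((-13 + 2) + 0))² = (-98 + (-11 + 0))² = (-98 - 11)² = (-109)² = 11881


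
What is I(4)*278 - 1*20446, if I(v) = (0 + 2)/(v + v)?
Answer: -40753/2 ≈ -20377.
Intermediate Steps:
I(v) = 1/v (I(v) = 2/((2*v)) = 2*(1/(2*v)) = 1/v)
I(4)*278 - 1*20446 = 278/4 - 1*20446 = (¼)*278 - 20446 = 139/2 - 20446 = -40753/2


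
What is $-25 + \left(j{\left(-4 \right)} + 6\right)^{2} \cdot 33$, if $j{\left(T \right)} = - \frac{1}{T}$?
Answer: $\frac{20225}{16} \approx 1264.1$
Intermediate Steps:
$-25 + \left(j{\left(-4 \right)} + 6\right)^{2} \cdot 33 = -25 + \left(- \frac{1}{-4} + 6\right)^{2} \cdot 33 = -25 + \left(\left(-1\right) \left(- \frac{1}{4}\right) + 6\right)^{2} \cdot 33 = -25 + \left(\frac{1}{4} + 6\right)^{2} \cdot 33 = -25 + \left(\frac{25}{4}\right)^{2} \cdot 33 = -25 + \frac{625}{16} \cdot 33 = -25 + \frac{20625}{16} = \frac{20225}{16}$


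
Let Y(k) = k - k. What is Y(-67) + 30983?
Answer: 30983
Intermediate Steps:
Y(k) = 0
Y(-67) + 30983 = 0 + 30983 = 30983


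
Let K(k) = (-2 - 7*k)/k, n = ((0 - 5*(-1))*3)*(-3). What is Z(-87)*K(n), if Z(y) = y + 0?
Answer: 9077/15 ≈ 605.13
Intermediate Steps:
Z(y) = y
n = -45 (n = ((0 + 5)*3)*(-3) = (5*3)*(-3) = 15*(-3) = -45)
K(k) = (-2 - 7*k)/k
Z(-87)*K(n) = -87*(-7 - 2/(-45)) = -87*(-7 - 2*(-1/45)) = -87*(-7 + 2/45) = -87*(-313/45) = 9077/15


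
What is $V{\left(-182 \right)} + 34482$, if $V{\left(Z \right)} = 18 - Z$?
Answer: $34682$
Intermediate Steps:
$V{\left(-182 \right)} + 34482 = \left(18 - -182\right) + 34482 = \left(18 + 182\right) + 34482 = 200 + 34482 = 34682$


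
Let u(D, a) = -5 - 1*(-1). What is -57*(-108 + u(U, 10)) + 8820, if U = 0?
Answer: 15204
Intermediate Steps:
u(D, a) = -4 (u(D, a) = -5 + 1 = -4)
-57*(-108 + u(U, 10)) + 8820 = -57*(-108 - 4) + 8820 = -57*(-112) + 8820 = 6384 + 8820 = 15204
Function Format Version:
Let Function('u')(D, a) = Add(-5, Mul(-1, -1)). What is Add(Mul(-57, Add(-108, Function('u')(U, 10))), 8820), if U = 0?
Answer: 15204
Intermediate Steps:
Function('u')(D, a) = -4 (Function('u')(D, a) = Add(-5, 1) = -4)
Add(Mul(-57, Add(-108, Function('u')(U, 10))), 8820) = Add(Mul(-57, Add(-108, -4)), 8820) = Add(Mul(-57, -112), 8820) = Add(6384, 8820) = 15204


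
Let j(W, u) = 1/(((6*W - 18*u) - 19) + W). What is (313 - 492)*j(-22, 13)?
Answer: 179/407 ≈ 0.43980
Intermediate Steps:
j(W, u) = 1/(-19 - 18*u + 7*W) (j(W, u) = 1/(((-18*u + 6*W) - 19) + W) = 1/((-19 - 18*u + 6*W) + W) = 1/(-19 - 18*u + 7*W))
(313 - 492)*j(-22, 13) = (313 - 492)*(-1/(19 - 7*(-22) + 18*13)) = -(-179)/(19 + 154 + 234) = -(-179)/407 = -179*(-1/407) = 179/407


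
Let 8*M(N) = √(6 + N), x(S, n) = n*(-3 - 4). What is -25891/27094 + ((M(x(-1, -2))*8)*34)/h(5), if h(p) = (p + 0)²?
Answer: -25891/27094 + 68*√5/25 ≈ 5.1265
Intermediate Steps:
x(S, n) = -7*n (x(S, n) = n*(-7) = -7*n)
M(N) = √(6 + N)/8
h(p) = p²
-25891/27094 + ((M(x(-1, -2))*8)*34)/h(5) = -25891/27094 + (((√(6 - 7*(-2))/8)*8)*34)/(5²) = -25891*1/27094 + (((√(6 + 14)/8)*8)*34)/25 = -25891/27094 + (((√20/8)*8)*34)*(1/25) = -25891/27094 + ((((2*√5)/8)*8)*34)*(1/25) = -25891/27094 + (((√5/4)*8)*34)*(1/25) = -25891/27094 + ((2*√5)*34)*(1/25) = -25891/27094 + (68*√5)*(1/25) = -25891/27094 + 68*√5/25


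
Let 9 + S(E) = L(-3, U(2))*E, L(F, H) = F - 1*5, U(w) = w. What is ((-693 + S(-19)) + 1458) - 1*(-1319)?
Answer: 2227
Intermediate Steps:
L(F, H) = -5 + F (L(F, H) = F - 5 = -5 + F)
S(E) = -9 - 8*E (S(E) = -9 + (-5 - 3)*E = -9 - 8*E)
((-693 + S(-19)) + 1458) - 1*(-1319) = ((-693 + (-9 - 8*(-19))) + 1458) - 1*(-1319) = ((-693 + (-9 + 152)) + 1458) + 1319 = ((-693 + 143) + 1458) + 1319 = (-550 + 1458) + 1319 = 908 + 1319 = 2227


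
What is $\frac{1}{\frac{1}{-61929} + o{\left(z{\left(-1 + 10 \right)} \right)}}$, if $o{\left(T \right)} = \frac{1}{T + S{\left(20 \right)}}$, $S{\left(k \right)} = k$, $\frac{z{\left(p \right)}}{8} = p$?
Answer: $\frac{5697468}{61837} \approx 92.137$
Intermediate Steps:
$z{\left(p \right)} = 8 p$
$o{\left(T \right)} = \frac{1}{20 + T}$ ($o{\left(T \right)} = \frac{1}{T + 20} = \frac{1}{20 + T}$)
$\frac{1}{\frac{1}{-61929} + o{\left(z{\left(-1 + 10 \right)} \right)}} = \frac{1}{\frac{1}{-61929} + \frac{1}{20 + 8 \left(-1 + 10\right)}} = \frac{1}{- \frac{1}{61929} + \frac{1}{20 + 8 \cdot 9}} = \frac{1}{- \frac{1}{61929} + \frac{1}{20 + 72}} = \frac{1}{- \frac{1}{61929} + \frac{1}{92}} = \frac{1}{\frac{61837}{5697468}} = \frac{5697468}{61837}$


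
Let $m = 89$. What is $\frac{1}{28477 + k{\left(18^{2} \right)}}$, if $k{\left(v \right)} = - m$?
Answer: $\frac{1}{28388} \approx 3.5226 \cdot 10^{-5}$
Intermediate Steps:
$k{\left(v \right)} = -89$ ($k{\left(v \right)} = \left(-1\right) 89 = -89$)
$\frac{1}{28477 + k{\left(18^{2} \right)}} = \frac{1}{28477 - 89} = \frac{1}{28388}$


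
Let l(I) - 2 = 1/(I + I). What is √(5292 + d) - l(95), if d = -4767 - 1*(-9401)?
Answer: -381/190 + √9926 ≈ 97.624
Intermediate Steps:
d = 4634 (d = -4767 + 9401 = 4634)
l(I) = 2 + 1/(2*I) (l(I) = 2 + 1/(I + I) = 2 + 1/(2*I))
√(5292 + d) - l(95) = √(5292 + 4634) - (2 + (½)/95) = √9926 - (2 + (½)*(1/95)) = √9926 - (2 + 1/190) = √9926 - 1*381/190 = √9926 - 381/190 = -381/190 + √9926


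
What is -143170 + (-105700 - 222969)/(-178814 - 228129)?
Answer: -58261700641/406943 ≈ -1.4317e+5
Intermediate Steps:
-143170 + (-105700 - 222969)/(-178814 - 228129) = -143170 - 328669/(-406943) = -143170 - 328669*(-1/406943) = -143170 + 328669/406943 = -58261700641/406943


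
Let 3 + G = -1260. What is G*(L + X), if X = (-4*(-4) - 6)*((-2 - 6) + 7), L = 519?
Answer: -642867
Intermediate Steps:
G = -1263 (G = -3 - 1260 = -1263)
X = -10 (X = (16 - 6)*(-8 + 7) = 10*(-1) = -10)
G*(L + X) = -1263*(519 - 10) = -1263*509 = -642867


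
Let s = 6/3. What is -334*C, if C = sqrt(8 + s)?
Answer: -334*sqrt(10) ≈ -1056.2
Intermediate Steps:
s = 2 (s = 6*(1/3) = 2)
C = sqrt(10) (C = sqrt(8 + 2) = sqrt(10) ≈ 3.1623)
-334*C = -334*sqrt(10)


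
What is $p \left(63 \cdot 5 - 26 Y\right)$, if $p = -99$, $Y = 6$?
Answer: $-15741$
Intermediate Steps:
$p \left(63 \cdot 5 - 26 Y\right) = - 99 \left(63 \cdot 5 - 156\right) = - 99 \left(315 - 156\right) = \left(-99\right) 159 = -15741$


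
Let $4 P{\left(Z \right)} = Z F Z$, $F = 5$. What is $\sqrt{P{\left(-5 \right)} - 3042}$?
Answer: $\frac{i \sqrt{12043}}{2} \approx 54.87 i$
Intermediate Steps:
$P{\left(Z \right)} = \frac{5 Z^{2}}{4}$ ($P{\left(Z \right)} = \frac{Z 5 Z}{4} = \frac{5 Z Z}{4} = \frac{5 Z^{2}}{4}$)
$\sqrt{P{\left(-5 \right)} - 3042} = \sqrt{\frac{5 \left(-5\right)^{2}}{4} - 3042} = \sqrt{\frac{5}{4} \cdot 25 - 3042} = \sqrt{\frac{125}{4} - 3042} = \sqrt{- \frac{12043}{4}} = \frac{i \sqrt{12043}}{2}$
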